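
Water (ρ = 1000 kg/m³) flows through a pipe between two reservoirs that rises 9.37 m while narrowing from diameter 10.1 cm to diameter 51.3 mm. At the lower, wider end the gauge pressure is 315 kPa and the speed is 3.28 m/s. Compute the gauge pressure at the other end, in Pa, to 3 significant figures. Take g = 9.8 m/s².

Continuity gives A₁v₁ = A₂v₂, so v₂ = (80.1 cm²)/(20.7 cm²) × 3.28 m/s = 12.7 m/s.
Energy conservation along the streamline gives P₂ = P₁ − ½ρ(v₂² − v₁²) − ρg(h₂ − h₁).
P₂ = 315000 + ½·1000·(3.28² − 12.7²) − 1000·9.8·(+9.37) = 315000 + (-75400) − (91800) = 148000 Pa.

P₂ = 148000 Pa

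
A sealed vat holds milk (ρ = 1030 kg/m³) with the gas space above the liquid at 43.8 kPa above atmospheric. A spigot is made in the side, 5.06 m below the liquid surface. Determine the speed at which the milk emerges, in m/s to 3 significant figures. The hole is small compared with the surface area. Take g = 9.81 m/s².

Take point 1 at the surface (v₁ ≈ 0) and point 2 at the hole (at atmospheric pressure). Bernoulli: P₁ + ρg h = P_atm + ½ρv₂².
With P₁ − P_atm = 43800 Pa, v₂ = √(2gh + 2ΔP/ρ) = √(2·9.81·5.06 + 2·43800/1030) = 13.6 m/s.

13.6 m/s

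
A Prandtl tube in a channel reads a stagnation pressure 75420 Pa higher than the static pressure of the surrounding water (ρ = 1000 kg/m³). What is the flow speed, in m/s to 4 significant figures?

v = 12.28 m/s

Bernoulli between the free stream and the stagnation point: ½ρv² = P_stag − P_static.
v = √(2ΔP/ρ) = √(2·75420/1000) = 12.28 m/s.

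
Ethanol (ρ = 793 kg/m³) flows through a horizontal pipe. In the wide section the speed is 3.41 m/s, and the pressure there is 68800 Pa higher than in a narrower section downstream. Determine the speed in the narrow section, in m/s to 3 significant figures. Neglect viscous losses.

Along the level pipe P + ½ρv² is conserved, hence v₂² = v₁² + 2(P₁ − P₂)/ρ.
v₂ = √(3.41² + 2·68800/793) = √(11.6 + 174) = 13.6 m/s.

v₂ = 13.6 m/s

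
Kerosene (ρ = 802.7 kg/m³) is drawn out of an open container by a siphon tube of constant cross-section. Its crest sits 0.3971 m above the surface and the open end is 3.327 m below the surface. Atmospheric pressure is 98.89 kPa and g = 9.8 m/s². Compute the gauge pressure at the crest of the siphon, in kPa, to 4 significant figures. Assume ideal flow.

P_gauge = -29.30 kPa

The outlet speed comes from Torricelli: v = √(2g·3.327) = 8.075 m/s.
Continuity keeps v the same throughout the tube; from surface to crest, P_atm + 0 = P_top + ½ρv² + ρg·h_top.
P_top = 98890 − ½·802.7·8.075² − 802.7·9.8·0.3971 = 69590 Pa. So P_gauge = P_top − P_atm = -29300 Pa.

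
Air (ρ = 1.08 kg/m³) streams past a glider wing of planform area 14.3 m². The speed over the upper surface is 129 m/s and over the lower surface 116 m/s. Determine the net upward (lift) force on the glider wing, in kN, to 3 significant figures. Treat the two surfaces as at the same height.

F ≈ 24.6 kN

With equal heights on the two surfaces, Bernoulli gives P_lower − P_upper = ½ρ(v_upper² − v_lower²).
ΔP = ½·1.08·(129² − 116²) = 1720 Pa.
Lift = ΔP · A = 1720 × 14.3 = 24600 N.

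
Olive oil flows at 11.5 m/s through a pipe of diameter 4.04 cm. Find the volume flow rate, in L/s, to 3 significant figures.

Q ≈ 14.7 L/s

Q = A·v = 0.00128 m² × 11.5 m/s = 0.0147 m³/s.
Converting: 0.0147 m³/s × 1000 = 14.7 L/s.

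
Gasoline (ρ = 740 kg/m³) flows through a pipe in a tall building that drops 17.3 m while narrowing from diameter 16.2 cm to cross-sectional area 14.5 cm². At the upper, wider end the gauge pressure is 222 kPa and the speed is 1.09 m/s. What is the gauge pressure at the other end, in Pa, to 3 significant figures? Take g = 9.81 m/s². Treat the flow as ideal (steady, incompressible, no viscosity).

P₂ ≈ 259000 Pa

By continuity, v₂ = v₁·A₁/A₂ = 1.09·(206/14.5) = 15.5 m/s.
Bernoulli: P₁ + ½ρv₁² + ρg h₁ = P₂ + ½ρv₂² + ρg h₂, so P₂ = P₁ + ½ρ(v₁² − v₂²) − ρg(h₂ − h₁).
P₂ = 222000 + ½·740·(1.09² − 15.5²) − 740·9.81·(−17.3) = 222000 + (-88400) − (-126000) = 259000 Pa.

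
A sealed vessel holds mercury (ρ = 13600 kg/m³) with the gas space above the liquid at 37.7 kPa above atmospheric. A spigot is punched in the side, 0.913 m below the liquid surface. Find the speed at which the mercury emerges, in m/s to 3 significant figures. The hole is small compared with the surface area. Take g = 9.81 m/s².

v ≈ 4.84 m/s

Take point 1 at the surface (v₁ ≈ 0) and point 2 at the hole (at atmospheric pressure). Bernoulli: P₁ + ρg h = P_atm + ½ρv₂².
With P₁ − P_atm = 37700 Pa, v₂ = √(2gh + 2ΔP/ρ) = √(2·9.81·0.913 + 2·37700/13600) = 4.84 m/s.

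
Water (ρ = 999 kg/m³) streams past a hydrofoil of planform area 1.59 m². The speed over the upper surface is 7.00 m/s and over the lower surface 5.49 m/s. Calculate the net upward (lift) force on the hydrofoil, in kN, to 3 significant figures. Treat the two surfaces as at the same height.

The faster flow above has the lower pressure; Bernoulli (same height) gives ΔP = ½ρ(v_up² − v_low²).
ΔP = ½·999·(7.00² − 5.49²) = 9420 Pa.
Lift = ΔP · A = 9420 × 1.59 = 15000 N.

15.0 kN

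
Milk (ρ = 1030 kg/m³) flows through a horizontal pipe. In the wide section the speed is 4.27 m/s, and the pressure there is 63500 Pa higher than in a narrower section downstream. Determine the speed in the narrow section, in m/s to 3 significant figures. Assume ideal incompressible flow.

Horizontal Bernoulli: P₁ + ½ρv₁² = P₂ + ½ρv₂², so v₂² = v₁² + 2(P₁ − P₂)/ρ.
v₂ = √(4.27² + 2·63500/1030) = √(18.2 + 123) = 11.9 m/s.

v₂ ≈ 11.9 m/s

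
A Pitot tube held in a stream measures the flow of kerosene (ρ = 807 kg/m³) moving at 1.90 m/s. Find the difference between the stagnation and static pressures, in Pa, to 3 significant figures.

At the stagnation point the flow is brought to rest, so Bernoulli gives P_stag − P_static = ½ρv².
ΔP = ½·807·1.90² = 1460 Pa.

ΔP = 1460 Pa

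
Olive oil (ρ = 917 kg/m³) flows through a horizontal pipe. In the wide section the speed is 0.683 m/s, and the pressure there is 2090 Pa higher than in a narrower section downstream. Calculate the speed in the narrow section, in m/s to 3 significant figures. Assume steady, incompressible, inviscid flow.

v₂ = 2.24 m/s

Along the level pipe P + ½ρv² is conserved, hence v₂² = v₁² + 2(P₁ − P₂)/ρ.
v₂ = √(0.683² + 2·2090/917) = √(0.466 + 4.56) = 2.24 m/s.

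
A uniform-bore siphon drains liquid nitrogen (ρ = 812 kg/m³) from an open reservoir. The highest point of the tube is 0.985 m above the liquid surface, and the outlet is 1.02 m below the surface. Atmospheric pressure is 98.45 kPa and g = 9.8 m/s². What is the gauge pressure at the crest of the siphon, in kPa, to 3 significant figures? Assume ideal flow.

P_gauge = -16.0 kPa

The outlet speed comes from Torricelli: v = √(2g·1.02) = 4.47 m/s.
With constant cross-section the crest speed equals v; applying Bernoulli from the surface up to the crest, P_top = P_atm − ½ρv² − ρg·h_top.
P_top = 98450 − ½·812·4.47² − 812·9.8·0.985 = 82500 Pa. So P_gauge = P_top − P_atm = -16000 Pa.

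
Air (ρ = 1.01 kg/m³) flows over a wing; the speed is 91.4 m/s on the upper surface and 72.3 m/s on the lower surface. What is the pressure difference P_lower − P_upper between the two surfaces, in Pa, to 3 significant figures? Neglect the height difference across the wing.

1580 Pa

The pressure is lower where the speed is higher: ΔP = ½ρ(v_up² − v_low²).
ΔP = ½·1.01·(91.4² − 72.3²) = 1580 Pa.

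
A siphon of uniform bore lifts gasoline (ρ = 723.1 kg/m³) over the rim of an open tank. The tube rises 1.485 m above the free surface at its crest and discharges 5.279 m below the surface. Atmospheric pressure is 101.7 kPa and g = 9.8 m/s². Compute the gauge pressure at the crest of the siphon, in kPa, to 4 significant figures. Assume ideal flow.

P_gauge ≈ -47.93 kPa

The outlet speed comes from Torricelli: v = √(2g·5.279) = 10.17 m/s.
The bore is uniform, so the speed at the crest is the same v. Bernoulli surface→crest: P_atm = P_top + ½ρv² + ρg·h_top.
P_top = 101700 − ½·723.1·10.17² − 723.1·9.8·1.485 = 53770 Pa. So P_gauge = P_top − P_atm = -47930 Pa.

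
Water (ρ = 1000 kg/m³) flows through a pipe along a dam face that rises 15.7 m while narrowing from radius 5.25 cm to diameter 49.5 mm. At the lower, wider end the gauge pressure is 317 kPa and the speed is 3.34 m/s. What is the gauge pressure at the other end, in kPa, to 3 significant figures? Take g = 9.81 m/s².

55.6 kPa

Continuity gives A₁v₁ = A₂v₂, so v₂ = (86.6 cm²)/(19.2 cm²) × 3.34 m/s = 15.0 m/s.
Applying Bernoulli between the two ends and solving for P₂: P₂ = P₁ + ½ρ(v₁² − v₂²) − ρgΔh.
P₂ = 317000 + ½·1000·(3.34² − 15.0²) − 1000·9.81·(+15.7) = 317000 + (-107000) − (154000) = 55600 Pa.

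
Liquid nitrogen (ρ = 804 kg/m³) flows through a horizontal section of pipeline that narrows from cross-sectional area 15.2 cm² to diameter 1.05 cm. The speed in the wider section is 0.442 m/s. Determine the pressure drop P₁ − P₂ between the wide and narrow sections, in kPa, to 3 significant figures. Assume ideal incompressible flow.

Continuity gives A₁v₁ = A₂v₂, so v₂ = (15.2 cm²)/(0.866 cm²) × 0.442 m/s = 7.76 m/s.
Along the horizontal streamline, P + ½ρv² is constant.
P₁ − P₂ = ½·804·(7.76² − 0.442²) = ½·804·60.0 = 24100 Pa.

ΔP ≈ 24.1 kPa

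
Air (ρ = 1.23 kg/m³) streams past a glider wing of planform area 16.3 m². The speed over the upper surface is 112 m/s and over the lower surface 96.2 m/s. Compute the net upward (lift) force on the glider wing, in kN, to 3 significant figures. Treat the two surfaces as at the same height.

With equal heights on the two surfaces, Bernoulli gives P_lower − P_upper = ½ρ(v_upper² − v_lower²).
ΔP = ½·1.23·(112² − 96.2²) = 2020 Pa.
Lift = ΔP · A = 2020 × 16.3 = 33000 N.

F ≈ 33.0 kN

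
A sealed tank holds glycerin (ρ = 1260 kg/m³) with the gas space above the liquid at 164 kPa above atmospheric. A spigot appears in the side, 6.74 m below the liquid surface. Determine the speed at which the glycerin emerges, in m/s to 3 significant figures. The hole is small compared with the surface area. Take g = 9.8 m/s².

v = 19.8 m/s

Take point 1 at the surface (v₁ ≈ 0) and point 2 at the hole (at atmospheric pressure). Bernoulli: P₁ + ρg h = P_atm + ½ρv₂².
With P₁ − P_atm = 164000 Pa, v₂ = √(2gh + 2ΔP/ρ) = √(2·9.8·6.74 + 2·164000/1260) = 19.8 m/s.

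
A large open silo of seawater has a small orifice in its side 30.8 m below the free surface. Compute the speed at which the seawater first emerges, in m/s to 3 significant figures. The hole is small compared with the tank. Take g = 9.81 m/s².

24.6 m/s

Torricelli's result v = √(2gh) gives v = √(2·9.81·30.8) = 24.6 m/s.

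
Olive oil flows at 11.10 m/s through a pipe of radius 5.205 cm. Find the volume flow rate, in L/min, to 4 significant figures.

Q = A·v = 0.008511 m² × 11.10 m/s = 0.09447 m³/s.
Converting: 0.09447 m³/s × 60000 = 5668 L/min.

5668 L/min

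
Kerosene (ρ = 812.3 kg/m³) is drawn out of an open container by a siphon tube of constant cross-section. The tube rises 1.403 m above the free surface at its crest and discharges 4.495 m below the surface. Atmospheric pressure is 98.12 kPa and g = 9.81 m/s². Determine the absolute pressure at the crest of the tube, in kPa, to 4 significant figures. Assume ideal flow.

Bernoulli surface→outlet gives ½v² = g·h_out, so v = √(2·9.81·4.495) = 9.391 m/s.
The bore is uniform, so the speed at the crest is the same v. Bernoulli surface→crest: P_atm = P_top + ½ρv² + ρg·h_top.
P_top = 98120 − ½·812.3·9.391² − 812.3·9.81·1.403 = 51120 Pa.

P_top = 51.12 kPa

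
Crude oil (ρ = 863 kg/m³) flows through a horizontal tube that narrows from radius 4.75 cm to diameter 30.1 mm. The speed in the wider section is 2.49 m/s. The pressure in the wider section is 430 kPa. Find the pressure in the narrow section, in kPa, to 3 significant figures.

Continuity gives A₁v₁ = A₂v₂, so v₂ = (70.9 cm²)/(7.12 cm²) × 2.49 m/s = 24.8 m/s.
Bernoulli (h₁ = h₂): P₁ − P₂ = ½ρ(v₂² − v₁²).
P₂ = P₁ − ½ρ(v₂² − v₁²) = 430000 − ½·863·(24.8² − 2.49²) = 430000 − 263000 = 167000 Pa.

P₂ ≈ 167 kPa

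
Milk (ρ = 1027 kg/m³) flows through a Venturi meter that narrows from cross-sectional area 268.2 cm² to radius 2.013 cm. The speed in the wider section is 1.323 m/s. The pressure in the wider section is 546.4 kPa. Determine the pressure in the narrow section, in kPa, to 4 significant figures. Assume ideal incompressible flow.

Mass conservation (A₁v₁ = A₂v₂) gives v₂ = 1.323 × 268.2/12.73 = 27.87 m/s.
The pipe is horizontal, so Bernoulli reduces to P₁ + ½ρv₁² = P₂ + ½ρv₂².
P₂ = P₁ − ½ρ(v₂² − v₁²) = 546400 − ½·1027·(27.87² − 1.323²) = 546400 − 398000 = 148400 Pa.

P₂ ≈ 148.4 kPa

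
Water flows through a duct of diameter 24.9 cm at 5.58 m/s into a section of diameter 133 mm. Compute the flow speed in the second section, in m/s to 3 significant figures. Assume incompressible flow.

The volume flow rate is constant, so v₂ = (A₁/A₂)v₁ = (487/139)·5.58 = 19.6 m/s.

v₂ = 19.6 m/s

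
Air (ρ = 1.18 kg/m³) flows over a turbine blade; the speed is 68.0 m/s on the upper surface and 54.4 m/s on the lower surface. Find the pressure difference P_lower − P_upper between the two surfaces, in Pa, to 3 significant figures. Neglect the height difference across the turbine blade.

ΔP = 982 Pa

With negligible Δh, P + ½ρv² is constant, so P_low − P_up = ½ρ(v_up² − v_low²).
ΔP = ½·1.18·(68.0² − 54.4²) = 982 Pa.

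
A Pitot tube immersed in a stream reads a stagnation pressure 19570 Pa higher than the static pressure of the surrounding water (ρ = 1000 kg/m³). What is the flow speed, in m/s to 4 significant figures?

6.256 m/s

At the stagnation point the flow is brought to rest, so Bernoulli gives P_stag − P_static = ½ρv².
v = √(2ΔP/ρ) = √(2·19570/1000) = 6.256 m/s.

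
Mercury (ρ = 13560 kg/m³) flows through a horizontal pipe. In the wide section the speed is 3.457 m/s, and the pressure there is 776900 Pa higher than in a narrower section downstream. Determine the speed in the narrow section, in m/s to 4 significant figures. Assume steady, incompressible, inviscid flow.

v₂ ≈ 11.25 m/s

Horizontal Bernoulli: P₁ + ½ρv₁² = P₂ + ½ρv₂², so v₂² = v₁² + 2(P₁ − P₂)/ρ.
v₂ = √(3.457² + 2·776900/13560) = √(11.95 + 114.6) = 11.25 m/s.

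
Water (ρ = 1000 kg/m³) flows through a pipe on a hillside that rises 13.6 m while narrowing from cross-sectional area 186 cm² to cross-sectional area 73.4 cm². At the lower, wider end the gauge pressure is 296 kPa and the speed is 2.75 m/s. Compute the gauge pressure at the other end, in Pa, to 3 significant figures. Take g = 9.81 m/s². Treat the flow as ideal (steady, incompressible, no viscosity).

Continuity gives A₁v₁ = A₂v₂, so v₂ = (186 cm²)/(73.4 cm²) × 2.75 m/s = 6.97 m/s.
Bernoulli: P₁ + ½ρv₁² + ρg h₁ = P₂ + ½ρv₂² + ρg h₂, so P₂ = P₁ + ½ρ(v₁² − v₂²) − ρg(h₂ − h₁).
P₂ = 296000 + ½·1000·(2.75² − 6.97²) − 1000·9.81·(+13.6) = 296000 + (-20500) − (133000) = 142000 Pa.

P₂ ≈ 142000 Pa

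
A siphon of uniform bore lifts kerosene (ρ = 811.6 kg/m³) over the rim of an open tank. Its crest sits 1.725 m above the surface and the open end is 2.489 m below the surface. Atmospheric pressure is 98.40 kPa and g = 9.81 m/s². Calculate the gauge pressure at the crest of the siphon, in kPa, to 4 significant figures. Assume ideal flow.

Bernoulli surface→outlet gives ½v² = g·h_out, so v = √(2·9.81·2.489) = 6.988 m/s.
The bore is uniform, so the speed at the crest is the same v. Bernoulli surface→crest: P_atm = P_top + ½ρv² + ρg·h_top.
P_top = 98400 − ½·811.6·6.988² − 811.6·9.81·1.725 = 64850 Pa. So P_gauge = P_top − P_atm = -33550 Pa.

P_gauge ≈ -33.55 kPa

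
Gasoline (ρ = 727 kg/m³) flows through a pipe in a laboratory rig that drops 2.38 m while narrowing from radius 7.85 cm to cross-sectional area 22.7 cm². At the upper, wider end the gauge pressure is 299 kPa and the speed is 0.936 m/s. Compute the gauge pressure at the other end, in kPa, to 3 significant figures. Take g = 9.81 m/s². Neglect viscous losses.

The volume flow rate is constant, so v₂ = (A₁/A₂)v₁ = (194/22.7)·0.936 = 7.98 m/s.
Bernoulli: P₁ + ½ρv₁² + ρg h₁ = P₂ + ½ρv₂² + ρg h₂, so P₂ = P₁ + ½ρ(v₁² − v₂²) − ρg(h₂ − h₁).
P₂ = 299000 + ½·727·(0.936² − 7.98²) − 727·9.81·(−2.38) = 299000 + (-22800) − (-17000) = 293000 Pa.

293 kPa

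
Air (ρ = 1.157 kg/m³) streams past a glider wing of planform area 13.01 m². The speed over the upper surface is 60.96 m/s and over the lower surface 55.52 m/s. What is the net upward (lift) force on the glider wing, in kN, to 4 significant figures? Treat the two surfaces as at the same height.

The faster flow above has the lower pressure; Bernoulli (same height) gives ΔP = ½ρ(v_up² − v_low²).
ΔP = ½·1.157·(60.96² − 55.52²) = 366.6 Pa.
Lift = ΔP · A = 366.6 × 13.01 = 4769 N.

4.769 kN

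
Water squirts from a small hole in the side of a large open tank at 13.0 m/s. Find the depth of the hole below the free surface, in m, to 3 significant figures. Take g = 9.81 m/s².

For a small hole in a large open tank, ½v² = gh, giving h = v²/(2g).
h = 13.0²/(2·9.81) = 169/19.62 = 8.61 m.

h ≈ 8.61 m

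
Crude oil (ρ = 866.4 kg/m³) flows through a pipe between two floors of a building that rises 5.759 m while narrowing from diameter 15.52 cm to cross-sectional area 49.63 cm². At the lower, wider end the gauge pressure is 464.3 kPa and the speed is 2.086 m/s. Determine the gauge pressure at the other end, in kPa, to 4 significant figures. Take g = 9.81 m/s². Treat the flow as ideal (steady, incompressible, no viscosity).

389.8 kPa

By continuity, v₂ = v₁·A₁/A₂ = 2.086·(189.2/49.63) = 7.951 m/s.
Bernoulli: P₁ + ½ρv₁² + ρg h₁ = P₂ + ½ρv₂² + ρg h₂, so P₂ = P₁ + ½ρ(v₁² − v₂²) − ρg(h₂ − h₁).
P₂ = 464300 + ½·866.4·(2.086² − 7.951²) − 866.4·9.81·(+5.759) = 464300 + (-25500) − (48950) = 389800 Pa.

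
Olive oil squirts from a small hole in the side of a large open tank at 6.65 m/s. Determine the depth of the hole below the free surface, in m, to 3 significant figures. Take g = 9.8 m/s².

Torricelli: v = √(2gh), so h = v²/(2g).
h = 6.65²/(2·9.8) = 44.2/19.60 = 2.26 m.

2.26 m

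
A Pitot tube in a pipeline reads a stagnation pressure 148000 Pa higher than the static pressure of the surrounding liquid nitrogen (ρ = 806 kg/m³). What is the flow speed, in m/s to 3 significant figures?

The dynamic pressure equals the rise in static pressure at the stagnation point: ΔP = ½ρv².
v = √(2ΔP/ρ) = √(2·148000/806) = 19.2 m/s.

v ≈ 19.2 m/s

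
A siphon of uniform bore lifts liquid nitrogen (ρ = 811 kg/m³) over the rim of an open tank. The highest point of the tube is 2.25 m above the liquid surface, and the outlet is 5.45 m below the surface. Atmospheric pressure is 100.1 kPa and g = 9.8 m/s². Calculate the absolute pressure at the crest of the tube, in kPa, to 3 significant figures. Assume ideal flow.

Bernoulli surface→outlet gives ½v² = g·h_out, so v = √(2·9.8·5.45) = 10.3 m/s.
The bore is uniform, so the speed at the crest is the same v. Bernoulli surface→crest: P_atm = P_top + ½ρv² + ρg·h_top.
P_top = 100100 − ½·811·10.3² − 811·9.8·2.25 = 38900 Pa.

P_top ≈ 38.9 kPa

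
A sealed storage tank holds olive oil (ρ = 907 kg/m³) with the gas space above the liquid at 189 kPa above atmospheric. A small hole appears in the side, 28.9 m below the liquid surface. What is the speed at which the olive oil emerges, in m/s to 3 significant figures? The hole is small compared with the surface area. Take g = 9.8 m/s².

31.4 m/s

Take point 1 at the surface (v₁ ≈ 0) and point 2 at the hole (at atmospheric pressure). Bernoulli: P₁ + ρg h = P_atm + ½ρv₂².
With P₁ − P_atm = 189000 Pa, v₂ = √(2gh + 2ΔP/ρ) = √(2·9.8·28.9 + 2·189000/907) = 31.4 m/s.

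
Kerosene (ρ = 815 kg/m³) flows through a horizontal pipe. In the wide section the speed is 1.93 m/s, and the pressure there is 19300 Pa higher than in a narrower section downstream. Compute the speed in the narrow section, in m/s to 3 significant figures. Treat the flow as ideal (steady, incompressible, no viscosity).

7.15 m/s

Along the level pipe P + ½ρv² is conserved, hence v₂² = v₁² + 2(P₁ − P₂)/ρ.
v₂ = √(1.93² + 2·19300/815) = √(3.72 + 47.4) = 7.15 m/s.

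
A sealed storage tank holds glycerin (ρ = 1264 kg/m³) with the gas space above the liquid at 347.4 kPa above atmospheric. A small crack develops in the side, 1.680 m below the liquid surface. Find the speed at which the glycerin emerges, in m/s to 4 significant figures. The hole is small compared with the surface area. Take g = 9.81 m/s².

Take point 1 at the surface (v₁ ≈ 0) and point 2 at the hole (at atmospheric pressure). Bernoulli: P₁ + ρg h = P_atm + ½ρv₂².
With P₁ − P_atm = 347400 Pa, v₂ = √(2gh + 2ΔP/ρ) = √(2·9.81·1.680 + 2·347400/1264) = 24.14 m/s.

v ≈ 24.14 m/s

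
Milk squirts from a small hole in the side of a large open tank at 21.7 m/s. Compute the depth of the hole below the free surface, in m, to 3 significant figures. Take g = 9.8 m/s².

h ≈ 24.0 m

For a small hole in a large open tank, ½v² = gh, giving h = v²/(2g).
h = 21.7²/(2·9.8) = 471/19.60 = 24.0 m.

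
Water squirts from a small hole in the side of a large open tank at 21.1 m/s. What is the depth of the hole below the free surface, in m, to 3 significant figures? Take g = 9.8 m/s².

For a small hole in a large open tank, ½v² = gh, giving h = v²/(2g).
h = 21.1²/(2·9.8) = 445/19.60 = 22.7 m.

h ≈ 22.7 m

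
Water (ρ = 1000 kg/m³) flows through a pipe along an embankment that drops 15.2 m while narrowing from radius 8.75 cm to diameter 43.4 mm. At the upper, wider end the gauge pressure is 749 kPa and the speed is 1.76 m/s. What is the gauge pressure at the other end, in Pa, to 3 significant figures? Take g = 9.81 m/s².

490000 Pa

Continuity gives A₁v₁ = A₂v₂, so v₂ = (241 cm²)/(14.8 cm²) × 1.76 m/s = 28.6 m/s.
Applying Bernoulli between the two ends and solving for P₂: P₂ = P₁ + ½ρ(v₁² − v₂²) − ρgΔh.
P₂ = 749000 + ½·1000·(1.76² − 28.6²) − 1000·9.81·(−15.2) = 749000 + (-408000) − (-149000) = 490000 Pa.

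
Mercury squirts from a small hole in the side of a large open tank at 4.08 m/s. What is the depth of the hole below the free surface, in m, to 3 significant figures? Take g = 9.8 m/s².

h ≈ 0.849 m

For a small hole in a large open tank, ½v² = gh, giving h = v²/(2g).
h = 4.08²/(2·9.8) = 16.6/19.60 = 0.849 m.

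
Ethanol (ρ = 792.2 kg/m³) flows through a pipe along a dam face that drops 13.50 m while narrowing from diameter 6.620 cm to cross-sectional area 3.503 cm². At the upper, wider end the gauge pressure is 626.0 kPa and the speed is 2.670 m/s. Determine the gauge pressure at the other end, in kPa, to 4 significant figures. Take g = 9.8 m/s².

461.0 kPa

By continuity, v₂ = v₁·A₁/A₂ = 2.670·(34.42/3.503) = 26.23 m/s.
Bernoulli: P₁ + ½ρv₁² + ρg h₁ = P₂ + ½ρv₂² + ρg h₂, so P₂ = P₁ + ½ρ(v₁² − v₂²) − ρg(h₂ − h₁).
P₂ = 626000 + ½·792.2·(2.670² − 26.23²) − 792.2·9.8·(−13.50) = 626000 + (-269800) − (-104800) = 461000 Pa.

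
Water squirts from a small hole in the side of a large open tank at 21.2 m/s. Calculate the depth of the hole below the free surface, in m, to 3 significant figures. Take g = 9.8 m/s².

h ≈ 22.9 m

For a small hole in a large open tank, ½v² = gh, giving h = v²/(2g).
h = 21.2²/(2·9.8) = 449/19.60 = 22.9 m.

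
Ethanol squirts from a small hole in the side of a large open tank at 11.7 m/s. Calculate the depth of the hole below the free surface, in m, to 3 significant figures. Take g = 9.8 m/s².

For a small hole in a large open tank, ½v² = gh, giving h = v²/(2g).
h = 11.7²/(2·9.8) = 137/19.60 = 6.98 m.

h ≈ 6.98 m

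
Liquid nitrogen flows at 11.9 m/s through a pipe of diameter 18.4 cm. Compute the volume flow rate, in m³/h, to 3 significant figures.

Q = A·v = 0.0266 m² × 11.9 m/s = 0.316 m³/s.
Converting: 0.316 m³/s × 3600 = 1140 m³/h.

Q = 1140 m³/h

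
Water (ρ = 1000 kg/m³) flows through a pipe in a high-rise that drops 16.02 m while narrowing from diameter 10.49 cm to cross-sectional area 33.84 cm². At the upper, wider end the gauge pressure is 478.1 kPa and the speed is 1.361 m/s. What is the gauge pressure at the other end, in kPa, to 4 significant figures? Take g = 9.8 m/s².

By continuity, v₂ = v₁·A₁/A₂ = 1.361·(86.43/33.84) = 3.476 m/s.
Applying Bernoulli between the two ends and solving for P₂: P₂ = P₁ + ½ρ(v₁² − v₂²) − ρgΔh.
P₂ = 478100 + ½·1000·(1.361² − 3.476²) − 1000·9.8·(−16.02) = 478100 + (-5115) − (-157000) = 630000 Pa.

P₂ ≈ 630.0 kPa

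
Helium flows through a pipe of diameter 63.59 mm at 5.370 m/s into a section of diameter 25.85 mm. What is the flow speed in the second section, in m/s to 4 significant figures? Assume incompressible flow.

v₂ ≈ 32.50 m/s

By continuity, v₂ = v₁·A₁/A₂ = 5.370·(31.76/5.248) = 32.50 m/s.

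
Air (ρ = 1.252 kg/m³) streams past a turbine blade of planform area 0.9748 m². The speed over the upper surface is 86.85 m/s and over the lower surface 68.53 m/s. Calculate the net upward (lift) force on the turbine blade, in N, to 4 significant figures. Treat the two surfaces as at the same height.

F ≈ 1737 N

From P + ½ρv² = const at equal height, P_low − P_up = ½ρ(v_up² − v_low²).
ΔP = ½·1.252·(86.85² − 68.53²) = 1782 Pa.
Lift = ΔP · A = 1782 × 0.9748 = 1737 N.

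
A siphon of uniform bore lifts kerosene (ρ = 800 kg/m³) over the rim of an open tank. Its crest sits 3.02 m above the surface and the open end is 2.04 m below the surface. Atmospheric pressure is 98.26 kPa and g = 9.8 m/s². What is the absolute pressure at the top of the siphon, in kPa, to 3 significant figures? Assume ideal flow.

P_top ≈ 58.6 kPa

Bernoulli surface→outlet gives ½v² = g·h_out, so v = √(2·9.8·2.04) = 6.32 m/s.
With constant cross-section the crest speed equals v; applying Bernoulli from the surface up to the crest, P_top = P_atm − ½ρv² − ρg·h_top.
P_top = 98260 − ½·800·6.32² − 800·9.8·3.02 = 58600 Pa.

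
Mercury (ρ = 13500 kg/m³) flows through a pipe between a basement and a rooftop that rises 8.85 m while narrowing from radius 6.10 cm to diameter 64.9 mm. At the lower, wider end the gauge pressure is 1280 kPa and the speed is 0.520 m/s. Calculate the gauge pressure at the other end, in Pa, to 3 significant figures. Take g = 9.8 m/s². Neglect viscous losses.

88200 Pa

Continuity gives A₁v₁ = A₂v₂, so v₂ = (117 cm²)/(33.1 cm²) × 0.520 m/s = 1.84 m/s.
Energy conservation along the streamline gives P₂ = P₁ − ½ρ(v₂² − v₁²) − ρg(h₂ − h₁).
P₂ = 1280000 + ½·13500·(0.520² − 1.84²) − 13500·9.8·(+8.85) = 1280000 + (-21000) − (1170000) = 88200 Pa.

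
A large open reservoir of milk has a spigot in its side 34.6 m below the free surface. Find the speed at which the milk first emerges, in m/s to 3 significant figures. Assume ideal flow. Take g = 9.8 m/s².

Bernoulli from surface to hole (P equal, v_surface ≈ 0): v = √(2gh) = √(2×9.8×34.6) = 26.0 m/s.

v ≈ 26.0 m/s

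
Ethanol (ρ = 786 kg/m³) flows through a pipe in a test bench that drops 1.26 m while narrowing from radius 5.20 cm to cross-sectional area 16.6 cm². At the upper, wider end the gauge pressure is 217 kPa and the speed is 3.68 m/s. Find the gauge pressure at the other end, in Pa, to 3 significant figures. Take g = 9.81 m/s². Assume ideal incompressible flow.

Mass conservation (A₁v₁ = A₂v₂) gives v₂ = 3.68 × 84.9/16.6 = 18.8 m/s.
Energy conservation along the streamline gives P₂ = P₁ − ½ρ(v₂² − v₁²) − ρg(h₂ − h₁).
P₂ = 217000 + ½·786·(3.68² − 18.8²) − 786·9.81·(−1.26) = 217000 + (-134000) − (-9720) = 92700 Pa.

P₂ ≈ 92700 Pa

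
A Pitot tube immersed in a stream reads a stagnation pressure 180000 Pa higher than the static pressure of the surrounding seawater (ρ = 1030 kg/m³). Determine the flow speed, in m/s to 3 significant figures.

At the stagnation point the flow is brought to rest, so Bernoulli gives P_stag − P_static = ½ρv².
v = √(2ΔP/ρ) = √(2·180000/1030) = 18.7 m/s.

v = 18.7 m/s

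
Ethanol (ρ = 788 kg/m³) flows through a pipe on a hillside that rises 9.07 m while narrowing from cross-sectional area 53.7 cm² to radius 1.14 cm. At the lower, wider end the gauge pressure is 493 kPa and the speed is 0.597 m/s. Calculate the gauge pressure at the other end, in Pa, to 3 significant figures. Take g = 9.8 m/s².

Mass conservation (A₁v₁ = A₂v₂) gives v₂ = 0.597 × 53.7/4.08 = 7.85 m/s.
Bernoulli: P₁ + ½ρv₁² + ρg h₁ = P₂ + ½ρv₂² + ρg h₂, so P₂ = P₁ + ½ρ(v₁² − v₂²) − ρg(h₂ − h₁).
P₂ = 493000 + ½·788·(0.597² − 7.85²) − 788·9.8·(+9.07) = 493000 + (-24200) − (70000) = 399000 Pa.

P₂ ≈ 399000 Pa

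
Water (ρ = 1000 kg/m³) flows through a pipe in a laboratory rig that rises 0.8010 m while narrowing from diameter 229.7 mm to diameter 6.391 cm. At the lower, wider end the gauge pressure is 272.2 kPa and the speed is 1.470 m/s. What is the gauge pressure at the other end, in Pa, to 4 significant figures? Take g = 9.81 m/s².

P₂ ≈ 85130 Pa

Continuity gives A₁v₁ = A₂v₂, so v₂ = (414.4 cm²)/(32.08 cm²) × 1.470 m/s = 18.99 m/s.
Applying Bernoulli between the two ends and solving for P₂: P₂ = P₁ + ½ρ(v₁² − v₂²) − ρgΔh.
P₂ = 272200 + ½·1000·(1.470² − 18.99²) − 1000·9.81·(+0.8010) = 272200 + (-179200) − (7858) = 85130 Pa.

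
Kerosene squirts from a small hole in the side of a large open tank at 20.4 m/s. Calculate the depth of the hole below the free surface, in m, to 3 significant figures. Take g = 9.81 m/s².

21.2 m

For a small hole in a large open tank, ½v² = gh, giving h = v²/(2g).
h = 20.4²/(2·9.81) = 416/19.62 = 21.2 m.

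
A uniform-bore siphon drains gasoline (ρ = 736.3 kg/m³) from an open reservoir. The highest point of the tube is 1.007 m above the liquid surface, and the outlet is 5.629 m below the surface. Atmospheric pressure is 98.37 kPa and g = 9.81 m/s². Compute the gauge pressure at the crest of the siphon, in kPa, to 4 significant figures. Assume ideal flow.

-47.93 kPa

From the surface to the outlet (both open to atmosphere, surface at rest): v = √(2g·h_out) = √(2·9.81·5.629) = 10.51 m/s.
With constant cross-section the crest speed equals v; applying Bernoulli from the surface up to the crest, P_top = P_atm − ½ρv² − ρg·h_top.
P_top = 98370 − ½·736.3·10.51² − 736.3·9.81·1.007 = 50440 Pa. So P_gauge = P_top − P_atm = -47930 Pa.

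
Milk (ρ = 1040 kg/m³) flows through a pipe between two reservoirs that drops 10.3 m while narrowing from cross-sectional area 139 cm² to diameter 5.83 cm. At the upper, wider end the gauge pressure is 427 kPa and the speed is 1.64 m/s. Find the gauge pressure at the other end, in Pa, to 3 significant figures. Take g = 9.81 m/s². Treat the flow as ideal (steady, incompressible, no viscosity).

496000 Pa

Mass conservation (A₁v₁ = A₂v₂) gives v₂ = 1.64 × 139/26.7 = 8.54 m/s.
Applying Bernoulli between the two ends and solving for P₂: P₂ = P₁ + ½ρ(v₁² − v₂²) − ρgΔh.
P₂ = 427000 + ½·1040·(1.64² − 8.54²) − 1040·9.81·(−10.3) = 427000 + (-36500) − (-105000) = 496000 Pa.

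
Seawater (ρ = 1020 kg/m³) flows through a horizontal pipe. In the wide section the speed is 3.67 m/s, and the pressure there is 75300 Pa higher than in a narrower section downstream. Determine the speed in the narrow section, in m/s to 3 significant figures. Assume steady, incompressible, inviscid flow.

Along the level pipe P + ½ρv² is conserved, hence v₂² = v₁² + 2(P₁ − P₂)/ρ.
v₂ = √(3.67² + 2·75300/1020) = √(13.5 + 148) = 12.7 m/s.

v₂ ≈ 12.7 m/s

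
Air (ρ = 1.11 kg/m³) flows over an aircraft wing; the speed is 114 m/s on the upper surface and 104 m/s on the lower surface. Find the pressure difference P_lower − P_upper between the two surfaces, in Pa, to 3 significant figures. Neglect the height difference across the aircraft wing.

ΔP ≈ 1210 Pa

With negligible Δh, P + ½ρv² is constant, so P_low − P_up = ½ρ(v_up² − v_low²).
ΔP = ½·1.11·(114² − 104²) = 1210 Pa.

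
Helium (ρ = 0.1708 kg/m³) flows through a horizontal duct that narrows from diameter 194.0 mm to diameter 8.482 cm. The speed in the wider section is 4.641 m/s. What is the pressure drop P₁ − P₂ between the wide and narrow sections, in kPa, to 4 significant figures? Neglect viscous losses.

Continuity gives A₁v₁ = A₂v₂, so v₂ = (295.6 cm²)/(56.50 cm²) × 4.641 m/s = 24.28 m/s.
Bernoulli (h₁ = h₂): P₁ − P₂ = ½ρ(v₂² − v₁²).
P₁ − P₂ = ½·0.1708·(24.28² − 4.641²) = ½·0.1708·567.9 = 48.50 Pa.

ΔP = 0.04850 kPa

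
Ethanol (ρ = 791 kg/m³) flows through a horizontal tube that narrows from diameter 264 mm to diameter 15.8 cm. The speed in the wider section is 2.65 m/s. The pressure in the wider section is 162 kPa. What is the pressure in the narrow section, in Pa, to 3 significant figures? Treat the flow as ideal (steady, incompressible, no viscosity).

143000 Pa

Mass conservation (A₁v₁ = A₂v₂) gives v₂ = 2.65 × 547/196 = 7.40 m/s.
Along the horizontal streamline, P + ½ρv² is constant.
P₂ = P₁ − ½ρ(v₂² − v₁²) = 162000 − ½·791·(7.40² − 2.65²) = 162000 − 18900 = 143000 Pa.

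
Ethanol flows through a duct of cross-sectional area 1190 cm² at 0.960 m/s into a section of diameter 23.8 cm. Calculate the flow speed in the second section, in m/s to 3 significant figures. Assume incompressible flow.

v₂ ≈ 2.57 m/s

Continuity gives A₁v₁ = A₂v₂, so v₂ = (1190 cm²)/(445 cm²) × 0.960 m/s = 2.57 m/s.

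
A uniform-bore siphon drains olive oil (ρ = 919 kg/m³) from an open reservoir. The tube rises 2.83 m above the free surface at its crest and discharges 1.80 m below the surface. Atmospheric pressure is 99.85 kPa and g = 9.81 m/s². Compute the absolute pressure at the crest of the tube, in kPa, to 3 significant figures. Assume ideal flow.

P_top = 58.1 kPa

The outlet speed comes from Torricelli: v = √(2g·1.80) = 5.94 m/s.
With constant cross-section the crest speed equals v; applying Bernoulli from the surface up to the crest, P_top = P_atm − ½ρv² − ρg·h_top.
P_top = 99850 − ½·919·5.94² − 919·9.81·2.83 = 58100 Pa.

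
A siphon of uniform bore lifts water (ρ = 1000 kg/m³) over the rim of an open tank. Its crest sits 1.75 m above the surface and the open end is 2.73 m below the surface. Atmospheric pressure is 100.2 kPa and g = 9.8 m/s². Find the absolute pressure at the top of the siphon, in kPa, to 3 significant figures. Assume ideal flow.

56.3 kPa

From the surface to the outlet (both open to atmosphere, surface at rest): v = √(2g·h_out) = √(2·9.8·2.73) = 7.31 m/s.
The bore is uniform, so the speed at the crest is the same v. Bernoulli surface→crest: P_atm = P_top + ½ρv² + ρg·h_top.
P_top = 100200 − ½·1000·7.31² − 1000·9.8·1.75 = 56300 Pa.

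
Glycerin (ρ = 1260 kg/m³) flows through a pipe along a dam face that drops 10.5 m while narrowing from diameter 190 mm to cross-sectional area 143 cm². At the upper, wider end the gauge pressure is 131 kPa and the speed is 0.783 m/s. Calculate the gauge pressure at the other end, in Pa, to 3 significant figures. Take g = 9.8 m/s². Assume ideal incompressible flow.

P₂ ≈ 260000 Pa

Continuity gives A₁v₁ = A₂v₂, so v₂ = (284 cm²)/(143 cm²) × 0.783 m/s = 1.55 m/s.
Applying Bernoulli between the two ends and solving for P₂: P₂ = P₁ + ½ρ(v₁² − v₂²) − ρgΔh.
P₂ = 131000 + ½·1260·(0.783² − 1.55²) − 1260·9.8·(−10.5) = 131000 + (-1130) − (-130000) = 260000 Pa.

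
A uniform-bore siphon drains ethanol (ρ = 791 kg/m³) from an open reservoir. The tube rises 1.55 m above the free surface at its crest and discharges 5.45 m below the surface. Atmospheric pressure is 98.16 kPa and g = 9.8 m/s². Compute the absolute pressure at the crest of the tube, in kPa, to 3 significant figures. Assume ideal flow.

P_top = 43.9 kPa

Bernoulli surface→outlet gives ½v² = g·h_out, so v = √(2·9.8·5.45) = 10.3 m/s.
Continuity keeps v the same throughout the tube; from surface to crest, P_atm + 0 = P_top + ½ρv² + ρg·h_top.
P_top = 98160 − ½·791·10.3² − 791·9.8·1.55 = 43900 Pa.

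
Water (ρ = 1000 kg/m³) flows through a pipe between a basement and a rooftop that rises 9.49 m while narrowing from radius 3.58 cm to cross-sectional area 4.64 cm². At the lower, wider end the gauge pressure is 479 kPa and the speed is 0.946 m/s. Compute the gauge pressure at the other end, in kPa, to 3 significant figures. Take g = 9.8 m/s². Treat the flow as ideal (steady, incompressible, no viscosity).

By continuity, v₂ = v₁·A₁/A₂ = 0.946·(40.3/4.64) = 8.21 m/s.
Energy conservation along the streamline gives P₂ = P₁ − ½ρ(v₂² − v₁²) − ρg(h₂ − h₁).
P₂ = 479000 + ½·1000·(0.946² − 8.21²) − 1000·9.8·(+9.49) = 479000 + (-33200) − (93000) = 353000 Pa.

P₂ ≈ 353 kPa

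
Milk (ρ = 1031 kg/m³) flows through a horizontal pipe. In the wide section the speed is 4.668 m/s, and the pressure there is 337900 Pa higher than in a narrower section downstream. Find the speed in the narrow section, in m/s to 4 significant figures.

v₂ ≈ 26.02 m/s

Horizontal Bernoulli: P₁ + ½ρv₁² = P₂ + ½ρv₂², so v₂² = v₁² + 2(P₁ − P₂)/ρ.
v₂ = √(4.668² + 2·337900/1031) = √(21.79 + 655.5) = 26.02 m/s.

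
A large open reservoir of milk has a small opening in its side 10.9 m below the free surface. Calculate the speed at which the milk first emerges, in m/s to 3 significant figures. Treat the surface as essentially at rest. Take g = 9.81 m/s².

14.6 m/s

Bernoulli from surface to hole (P equal, v_surface ≈ 0): v = √(2gh) = √(2×9.81×10.9) = 14.6 m/s.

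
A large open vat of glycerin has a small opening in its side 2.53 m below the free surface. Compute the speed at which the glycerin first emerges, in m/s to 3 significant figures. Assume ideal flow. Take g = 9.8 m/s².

The surface is effectively still and both ends are open, so ½v² = gh and v = √(2·9.8·2.53) = 7.04 m/s.

v ≈ 7.04 m/s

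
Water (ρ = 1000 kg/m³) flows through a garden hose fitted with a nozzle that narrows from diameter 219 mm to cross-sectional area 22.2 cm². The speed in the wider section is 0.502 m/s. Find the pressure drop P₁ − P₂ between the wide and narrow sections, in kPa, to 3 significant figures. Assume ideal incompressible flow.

The volume flow rate is constant, so v₂ = (A₁/A₂)v₁ = (377/22.2)·0.502 = 8.52 m/s.
Bernoulli (h₁ = h₂): P₁ − P₂ = ½ρ(v₂² − v₁²).
P₁ − P₂ = ½·1000·(8.52² − 0.502²) = ½·1000·72.3 = 36200 Pa.

ΔP ≈ 36.2 kPa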